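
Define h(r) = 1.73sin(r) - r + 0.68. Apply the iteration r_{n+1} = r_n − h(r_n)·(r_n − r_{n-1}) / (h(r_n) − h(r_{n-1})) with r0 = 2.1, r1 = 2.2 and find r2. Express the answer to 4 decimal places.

2.1377

h(2.1) = 0.073352, h(2.2) = -0.121301
r2 = 2.200000 − (-0.121301)·(2.200000 − 2.100000) / (-0.121301 − 0.073352) = 2.200000 − (-0.012130)/(-0.194653) = 2.137683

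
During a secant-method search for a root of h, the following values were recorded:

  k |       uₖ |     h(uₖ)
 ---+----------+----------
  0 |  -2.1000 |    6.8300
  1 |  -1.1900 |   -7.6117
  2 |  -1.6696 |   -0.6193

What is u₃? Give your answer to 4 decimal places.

-1.7121

u₃ = -1.6696 − (-0.6193)·(-1.6696 − (-1.1900)) / (-0.6193 − (-7.6117))
   = -1.6696 − (0.297016)/(6.992400) = -1.712077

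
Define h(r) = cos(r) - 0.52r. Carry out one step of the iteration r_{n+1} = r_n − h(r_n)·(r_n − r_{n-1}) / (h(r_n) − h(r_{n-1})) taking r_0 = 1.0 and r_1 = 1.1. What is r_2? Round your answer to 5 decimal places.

1.01464

h(1.0) = 0.0203023, h(1.1) = -0.1184039
r_2 = 1.1000000 − (-0.1184039)·(1.1000000 − 1.0000000) / (-0.1184039 − 0.0203023) = 1.1000000 − (-0.0118404)/(-0.1387062) = 1.0146369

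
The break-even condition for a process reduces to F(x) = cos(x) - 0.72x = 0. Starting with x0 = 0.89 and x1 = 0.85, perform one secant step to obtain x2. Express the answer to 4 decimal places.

0.8823

F(0.89) = -0.011388, F(0.85) = 0.047983
x2 = 0.850000 − 0.047983·(0.850000 − 0.890000) / (0.047983 − (-0.011388)) = 0.850000 − (-0.001919)/(0.059371) = 0.882328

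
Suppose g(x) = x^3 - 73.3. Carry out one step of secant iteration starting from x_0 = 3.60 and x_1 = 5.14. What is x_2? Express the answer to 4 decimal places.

g(3.60) = -26.644000, g(5.14) = 62.496744
x_2 = 5.140000 − 62.496744·(5.140000 − 3.600000) / (62.496744 − (-26.644000)) = 5.140000 − (96.244986)/(89.140744) = 4.060303

4.0603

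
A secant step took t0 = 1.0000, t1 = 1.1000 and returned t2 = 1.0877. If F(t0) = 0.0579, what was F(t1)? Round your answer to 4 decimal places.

The secant line through (1.0000, 0.0579) and (1.1000, F(t1)) crosses zero at t2 = 1.0877.
So (1.0000, 0.0579), (1.1000, F(t1)), (1.0877, 0) are collinear:
F(t1) = 0.0579 · (1.1000 − 1.0877) / (1.0000 − 1.0877) = 0.0579 · (0.012300)/(-0.087700) = -0.008121

-0.0081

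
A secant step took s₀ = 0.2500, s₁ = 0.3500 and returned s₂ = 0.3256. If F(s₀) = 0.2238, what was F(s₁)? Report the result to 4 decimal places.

The secant line through (0.2500, 0.2238) and (0.3500, F(s₁)) crosses zero at s₂ = 0.3256.
So (0.2500, 0.2238), (0.3500, F(s₁)), (0.3256, 0) are collinear:
F(s₁) = 0.2238 · (0.3500 − 0.3256) / (0.2500 − 0.3256) = 0.2238 · (0.024400)/(-0.075600) = -0.072232

-0.0722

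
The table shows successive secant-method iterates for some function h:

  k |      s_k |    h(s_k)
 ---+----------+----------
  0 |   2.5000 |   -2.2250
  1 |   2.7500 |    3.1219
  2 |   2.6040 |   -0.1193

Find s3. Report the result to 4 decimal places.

s3 = 2.6040 − (-0.1193)·(2.6040 − 2.7500) / (-0.1193 − 3.1219)
   = 2.6040 − (0.017418)/(-3.241200) = 2.609374

2.6094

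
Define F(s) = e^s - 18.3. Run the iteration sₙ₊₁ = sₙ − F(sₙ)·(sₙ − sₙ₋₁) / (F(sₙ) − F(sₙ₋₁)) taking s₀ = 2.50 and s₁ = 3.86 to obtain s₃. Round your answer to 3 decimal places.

F(2.50) = -6.11751, F(3.86) = 29.16535
s₂ = 3.86000 − 29.16535·(3.86000 − 2.50000) / (29.16535 − (-6.11751)) = 3.86000 − (39.66488)/(35.28286) = 2.73580
F(2.73580) = -2.87788
s₃ = 2.73580 − (-2.87788)·(2.73580 − 3.86000) / (-2.87788 − 29.16535) = 2.73580 − (3.23530)/(-32.04323) = 2.83677

2.837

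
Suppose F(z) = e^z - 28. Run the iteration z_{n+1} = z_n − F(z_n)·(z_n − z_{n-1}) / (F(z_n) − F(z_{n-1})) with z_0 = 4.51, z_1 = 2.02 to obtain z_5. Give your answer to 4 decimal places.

3.2649

F(4.51) = 62.921819, F(2.02) = -20.461675
z_2 = 2.020000 − (-20.461675)·(2.020000 − 4.510000) / (-20.461675 − 62.921819) = 2.020000 − (50.949571)/(-83.383494) = 2.631027
F(2.631027) = -14.111974
z_3 = 2.631027 − (-14.111974)·(2.631027 − 2.020000) / (-14.111974 − (-20.461675)) = 2.631027 − (-8.622798)/(6.349701) = 3.989012
F(3.989012) = 26.001499
z_4 = 3.989012 − 26.001499·(3.989012 − 2.631027) / (26.001499 − (-14.111974)) = 3.989012 − (35.309639)/(40.113472) = 3.108768
F(3.108768) = -5.606563
z_5 = 3.108768 − (-5.606563)·(3.108768 − 3.989012) / (-5.606563 − 26.001499) = 3.108768 − (4.935143)/(-31.608062) = 3.264903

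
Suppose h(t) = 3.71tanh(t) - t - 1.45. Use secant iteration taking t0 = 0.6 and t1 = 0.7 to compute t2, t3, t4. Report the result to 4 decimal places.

0.6384, 0.6361, 0.6362

h(0.6) = -0.057546, h(0.7) = 0.092204
t2 = 0.700000 − 0.092204·(0.700000 − 0.600000) / (0.092204 − (-0.057546)) = 0.700000 − (0.009220)/(0.149751) = 0.638428
h(0.638428) = 0.003375
t3 = 0.638428 − 0.003375·(0.638428 − 0.700000) / (0.003375 − 0.092204) = 0.638428 − (-0.000208)/(-0.088830) = 0.636089
h(0.636089) = -0.000213
t4 = 0.636089 − (-0.000213)·(0.636089 − 0.638428) / (-0.000213 − 0.003375) = 0.636089 − (0.000000)/(-0.003588) = 0.636228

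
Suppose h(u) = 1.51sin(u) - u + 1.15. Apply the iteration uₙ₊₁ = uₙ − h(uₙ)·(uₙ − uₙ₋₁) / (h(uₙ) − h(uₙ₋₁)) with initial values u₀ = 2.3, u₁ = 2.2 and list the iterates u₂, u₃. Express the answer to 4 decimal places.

h(2.3) = -0.023985, h(2.2) = 0.170830
u₂ = 2.200000 − 0.170830·(2.200000 − 2.300000) / (0.170830 − (-0.023985)) = 2.200000 − (-0.017083)/(0.194815) = 2.287688
h(2.287688) = 0.000628
u₃ = 2.287688 − 0.000628·(2.287688 − 2.200000) / (0.000628 − 0.170830) = 2.287688 − (0.000055)/(-0.170202) = 2.288012

2.2877, 2.2880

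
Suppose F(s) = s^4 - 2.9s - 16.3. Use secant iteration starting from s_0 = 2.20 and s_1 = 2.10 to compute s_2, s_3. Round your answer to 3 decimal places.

F(2.20) = 0.74560, F(2.10) = -2.94190
s_2 = 2.10000 − (-2.94190)·(2.10000 − 2.20000) / (-2.94190 − 0.74560) = 2.10000 − (0.29419)/(-3.68750) = 2.17978
F(2.17978) = -0.04516
s_3 = 2.17978 − (-0.04516)·(2.17978 − 2.10000) / (-0.04516 − (-2.94190)) = 2.17978 − (-0.00360)/(2.89674) = 2.18102

2.180, 2.181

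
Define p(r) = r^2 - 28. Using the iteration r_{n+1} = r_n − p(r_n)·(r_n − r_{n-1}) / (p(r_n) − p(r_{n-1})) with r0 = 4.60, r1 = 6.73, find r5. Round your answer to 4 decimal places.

5.2915

p(4.60) = -6.840000, p(6.73) = 17.292900
r2 = 6.730000 − 17.292900·(6.730000 − 4.600000) / (17.292900 − (-6.840000)) = 6.730000 − (36.833877)/(24.132900) = 5.203707
p(5.203707) = -0.921434
r3 = 5.203707 − (-0.921434)·(5.203707 − 6.730000) / (-0.921434 − 17.292900) = 5.203707 − (1.406378)/(-18.214334) = 5.280920
p(5.280920) = -0.111887
r4 = 5.280920 − (-0.111887)·(5.280920 − 5.203707) / (-0.111887 − (-0.921434)) = 5.280920 − (-0.008639)/(0.809546) = 5.291591
p(5.291591) = 0.000938
r5 = 5.291591 − 0.000938·(5.291591 − 5.280920) / (0.000938 − (-0.111887)) = 5.291591 − (0.000010)/(0.112825) = 5.291503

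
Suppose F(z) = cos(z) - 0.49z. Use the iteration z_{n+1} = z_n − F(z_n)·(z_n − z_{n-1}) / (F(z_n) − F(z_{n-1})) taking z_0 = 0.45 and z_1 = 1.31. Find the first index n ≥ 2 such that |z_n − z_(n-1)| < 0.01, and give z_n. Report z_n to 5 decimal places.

n = 4, z_n = 1.03751

F(0.45) = 0.6799471, F(1.31) = -0.3840500
z_2 = 1.3100000 − (-0.3840500)·(0.8600000)/(-1.0639971) = 0.9995828;  |Δ| = 0.3104172
F(0.9995828) = 0.0508577
z_3 = 0.9995828 − 0.0508577·(-0.3104172)/(0.4349077) = 1.0358827;  |Δ| = 0.0362999
F(1.0358827) = 0.0021842
z_4 = 1.0358827 − 0.0021842·(0.0362999)/(-0.0486736) = 1.0375116;  |Δ| = 0.0016289
|z_4 − z_3| = 0.0016289 < 0.01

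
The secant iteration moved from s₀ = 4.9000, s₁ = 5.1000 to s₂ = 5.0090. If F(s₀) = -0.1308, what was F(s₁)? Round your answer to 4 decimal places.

The secant line through (4.9000, -0.1308) and (5.1000, F(s₁)) crosses zero at s₂ = 5.0090.
So (4.9000, -0.1308), (5.1000, F(s₁)), (5.0090, 0) are collinear:
F(s₁) = -0.1308 · (5.1000 − 5.0090) / (4.9000 − 5.0090) = -0.1308 · (0.091000)/(-0.109000) = 0.109200

0.1092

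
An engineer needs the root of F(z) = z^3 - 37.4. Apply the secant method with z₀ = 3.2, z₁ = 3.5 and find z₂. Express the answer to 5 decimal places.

3.33749

F(3.2) = -4.6320000, F(3.5) = 5.4750000
z₂ = 3.5000000 − 5.4750000·(3.5000000 − 3.2000000) / (5.4750000 − (-4.6320000)) = 3.5000000 − (1.6425000)/(10.1070000) = 3.3374889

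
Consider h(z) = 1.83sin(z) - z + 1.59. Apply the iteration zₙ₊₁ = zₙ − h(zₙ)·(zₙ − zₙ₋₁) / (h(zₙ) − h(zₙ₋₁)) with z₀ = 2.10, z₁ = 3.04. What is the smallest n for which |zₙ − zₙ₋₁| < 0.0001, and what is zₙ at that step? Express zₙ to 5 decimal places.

h(2.10) = 1.0696731, h(3.04) = -1.2644051
z₂ = 3.0400000 − (-1.2644051)·(0.9400000)/(-2.3340782) = 2.5307879;  |Δ| = 0.5092121
h(2.5307879) = 0.1087662
z₃ = 2.5307879 − 0.1087662·(-0.5092121)/(1.3731713) = 2.5711216;  |Δ| = 0.0403337
h(2.5711216) = 0.0071306
z₄ = 2.5711216 − 0.0071306·(0.0403337)/(-0.1016356) = 2.5739514;  |Δ| = 0.0028298
h(2.5739514) = -0.0000615
z₅ = 2.5739514 − (-0.0000615)·(0.0028298)/(-0.0071921) = 2.5739272;  |Δ| = 0.0000242
|z₅ − z₄| = 0.0000242 < 0.0001

n = 5, zₙ = 2.57393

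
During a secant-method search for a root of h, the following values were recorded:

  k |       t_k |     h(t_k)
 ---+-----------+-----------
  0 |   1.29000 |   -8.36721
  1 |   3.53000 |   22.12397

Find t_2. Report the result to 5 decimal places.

t_2 = 3.53000 − 22.12397·(3.53000 − 1.29000) / (22.12397 − (-8.36721))
   = 3.53000 − (49.5576928)/(30.4911800) = 1.9046876

1.90469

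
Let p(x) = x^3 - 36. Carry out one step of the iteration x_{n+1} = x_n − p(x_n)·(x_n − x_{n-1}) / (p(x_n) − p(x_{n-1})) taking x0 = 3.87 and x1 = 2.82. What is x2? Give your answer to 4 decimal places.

p(3.87) = 21.960603, p(2.82) = -13.574232
x2 = 2.820000 − (-13.574232)·(2.820000 − 3.870000) / (-13.574232 − 21.960603) = 2.820000 − (14.252944)/(-35.534835) = 3.221098

3.2211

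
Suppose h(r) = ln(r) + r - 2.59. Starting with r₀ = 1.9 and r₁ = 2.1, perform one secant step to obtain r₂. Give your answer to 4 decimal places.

1.9321

h(1.9) = -0.048146, h(2.1) = 0.251937
r₂ = 2.100000 − 0.251937·(2.100000 − 1.900000) / (0.251937 − (-0.048146)) = 2.100000 − (0.050387)/(0.300083) = 1.932088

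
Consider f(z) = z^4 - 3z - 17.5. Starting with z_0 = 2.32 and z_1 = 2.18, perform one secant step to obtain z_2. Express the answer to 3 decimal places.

2.214

f(2.32) = 4.51023, f(2.18) = -1.45469
z_2 = 2.18000 − (-1.45469)·(2.18000 − 2.32000) / (-1.45469 − 4.51023) = 2.18000 − (0.20366)/(-5.96492) = 2.21414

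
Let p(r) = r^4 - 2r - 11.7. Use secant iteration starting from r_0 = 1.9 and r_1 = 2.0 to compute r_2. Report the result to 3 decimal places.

1.989

p(1.9) = -2.46790, p(2.0) = 0.30000
r_2 = 2.00000 − 0.30000·(2.00000 − 1.90000) / (0.30000 − (-2.46790)) = 2.00000 − (0.03000)/(2.76790) = 1.98916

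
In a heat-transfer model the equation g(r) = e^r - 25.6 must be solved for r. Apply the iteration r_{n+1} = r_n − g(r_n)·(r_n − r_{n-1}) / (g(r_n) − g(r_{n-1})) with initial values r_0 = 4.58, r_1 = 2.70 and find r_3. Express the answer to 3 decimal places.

g(4.58) = 71.91439, g(2.70) = -10.72027
r_2 = 2.70000 − (-10.72027)·(2.70000 − 4.58000) / (-10.72027 − 71.91439) = 2.70000 − (20.15410)/(-82.63466) = 2.94389
g(2.94389) = -6.61035
r_3 = 2.94389 − (-6.61035)·(2.94389 − 2.70000) / (-6.61035 − (-10.72027)) = 2.94389 − (-1.61223)/(4.10992) = 3.33617

3.336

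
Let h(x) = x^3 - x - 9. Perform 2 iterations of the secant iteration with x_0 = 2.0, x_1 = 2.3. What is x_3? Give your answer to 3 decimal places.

h(2.0) = -3.00000, h(2.3) = 0.86700
x_2 = 2.30000 − 0.86700·(2.30000 − 2.00000) / (0.86700 − (-3.00000)) = 2.30000 − (0.26010)/(3.86700) = 2.23274
h(2.23274) = -0.10227
x_3 = 2.23274 − (-0.10227)·(2.23274 − 2.30000) / (-0.10227 − 0.86700) = 2.23274 − (0.00688)/(-0.96927) = 2.23984

2.240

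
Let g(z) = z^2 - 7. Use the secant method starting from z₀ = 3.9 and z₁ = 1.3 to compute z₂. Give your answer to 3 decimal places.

g(3.9) = 8.21000, g(1.3) = -5.31000
z₂ = 1.30000 − (-5.31000)·(1.30000 − 3.90000) / (-5.31000 − 8.21000) = 1.30000 − (13.80600)/(-13.52000) = 2.32115

2.321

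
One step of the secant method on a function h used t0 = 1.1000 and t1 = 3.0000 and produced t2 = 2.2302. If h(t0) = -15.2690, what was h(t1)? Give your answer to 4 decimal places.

The secant line through (1.1000, -15.2690) and (3.0000, h(t1)) crosses zero at t2 = 2.2302.
So (1.1000, -15.2690), (3.0000, h(t1)), (2.2302, 0) are collinear:
h(t1) = -15.2690 · (3.0000 − 2.2302) / (1.1000 − 2.2302) = -15.2690 · (0.769800)/(-1.130200) = 10.399997

10.4000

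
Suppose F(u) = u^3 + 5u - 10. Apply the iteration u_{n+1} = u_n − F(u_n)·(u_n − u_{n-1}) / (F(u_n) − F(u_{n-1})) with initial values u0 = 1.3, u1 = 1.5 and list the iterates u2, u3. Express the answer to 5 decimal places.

F(1.3) = -1.3030000, F(1.5) = 0.8750000
u2 = 1.5000000 − 0.8750000·(1.5000000 − 1.3000000) / (0.8750000 − (-1.3030000)) = 1.5000000 − (0.1750000)/(2.1780000) = 1.4196511
F(1.4196511) = -0.0405670
u3 = 1.4196511 − (-0.0405670)·(1.4196511 − 1.5000000) / (-0.0405670 − 0.8750000) = 1.4196511 − (0.0032595)/(-0.9155670) = 1.4232112

1.41965, 1.42321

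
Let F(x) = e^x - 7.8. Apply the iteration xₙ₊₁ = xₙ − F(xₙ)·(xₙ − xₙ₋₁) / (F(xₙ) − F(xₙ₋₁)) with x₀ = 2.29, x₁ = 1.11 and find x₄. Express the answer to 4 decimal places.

2.0499

F(2.29) = 2.074938, F(1.11) = -4.765642
x₂ = 1.110000 − (-4.765642)·(1.110000 − 2.290000) / (-4.765642 − 2.074938) = 1.110000 − (5.623457)/(-6.840579) = 1.932073
F(1.932073) = -0.896191
x₃ = 1.932073 − (-0.896191)·(1.932073 − 1.110000) / (-0.896191 − (-4.765642)) = 1.932073 − (-0.736735)/(3.869450) = 2.122471
F(2.122471) = 0.551750
x₄ = 2.122471 − 0.551750·(2.122471 − 1.932073) / (0.551750 − (-0.896191)) = 2.122471 − (0.105052)/(1.447941) = 2.049918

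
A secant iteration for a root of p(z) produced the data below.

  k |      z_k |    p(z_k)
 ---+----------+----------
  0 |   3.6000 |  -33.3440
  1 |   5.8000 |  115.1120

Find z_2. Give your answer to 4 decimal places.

4.0941

z_2 = 5.8000 − 115.1120·(5.8000 − 3.6000) / (115.1120 − (-33.3440))
   = 5.8000 − (253.246400)/(148.456000) = 4.094132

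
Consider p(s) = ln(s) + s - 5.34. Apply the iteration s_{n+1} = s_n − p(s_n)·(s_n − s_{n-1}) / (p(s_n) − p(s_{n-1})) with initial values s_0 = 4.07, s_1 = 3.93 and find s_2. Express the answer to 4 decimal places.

3.9631

p(4.07) = 0.133643, p(3.93) = -0.041361
s_2 = 3.930000 − (-0.041361)·(3.930000 − 4.070000) / (-0.041361 − 0.133643) = 3.930000 − (0.005790)/(-0.175004) = 3.963088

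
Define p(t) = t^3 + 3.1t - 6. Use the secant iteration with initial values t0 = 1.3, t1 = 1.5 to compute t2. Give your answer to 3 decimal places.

p(1.3) = 0.22700, p(1.5) = 2.02500
t2 = 1.50000 − 2.02500·(1.50000 − 1.30000) / (2.02500 − 0.22700) = 1.50000 − (0.40500)/(1.79800) = 1.27475

1.275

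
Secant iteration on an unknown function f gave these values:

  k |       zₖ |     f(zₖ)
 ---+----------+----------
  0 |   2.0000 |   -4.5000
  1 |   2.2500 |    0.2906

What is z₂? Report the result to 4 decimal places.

2.2348

z₂ = 2.2500 − 0.2906·(2.2500 − 2.0000) / (0.2906 − (-4.5000))
   = 2.2500 − (0.072650)/(4.790600) = 2.234835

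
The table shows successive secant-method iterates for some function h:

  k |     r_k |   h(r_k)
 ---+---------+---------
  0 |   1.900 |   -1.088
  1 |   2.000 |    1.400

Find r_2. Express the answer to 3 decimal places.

r_2 = 2.000 − 1.400·(2.000 − 1.900) / (1.400 − (-1.088))
   = 2.000 − (0.14000)/(2.48800) = 1.94373

1.944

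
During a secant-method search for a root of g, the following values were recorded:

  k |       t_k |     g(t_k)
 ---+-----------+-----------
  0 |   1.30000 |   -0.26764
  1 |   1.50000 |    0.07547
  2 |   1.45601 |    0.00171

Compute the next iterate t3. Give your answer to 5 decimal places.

t3 = 1.45601 − 0.00171·(1.45601 − 1.50000) / (0.00171 − 0.07547)
   = 1.45601 − (-0.0000752)/(-0.0737600) = 1.4549902

1.45499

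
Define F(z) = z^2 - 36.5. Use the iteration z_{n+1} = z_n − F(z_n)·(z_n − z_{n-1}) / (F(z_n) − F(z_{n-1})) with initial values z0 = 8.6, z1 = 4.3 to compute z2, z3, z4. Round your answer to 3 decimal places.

F(8.6) = 37.46000, F(4.3) = -18.01000
z2 = 4.30000 − (-18.01000)·(4.30000 − 8.60000) / (-18.01000 − 37.46000) = 4.30000 − (77.44300)/(-55.47000) = 5.69612
F(5.69612) = -4.05417
z3 = 5.69612 − (-4.05417)·(5.69612 − 4.30000) / (-4.05417 − (-18.01000)) = 5.69612 − (-5.66013)/(13.95583) = 6.10170
F(6.10170) = 0.73072
z4 = 6.10170 − 0.73072·(6.10170 − 5.69612) / (0.73072 − (-4.05417)) = 6.10170 − (0.29636)/(4.78489) = 6.03976

5.696, 6.102, 6.040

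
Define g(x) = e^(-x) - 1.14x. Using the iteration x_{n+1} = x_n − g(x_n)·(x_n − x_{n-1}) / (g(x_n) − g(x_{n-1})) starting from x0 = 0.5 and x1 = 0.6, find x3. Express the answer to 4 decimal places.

0.5210

g(0.5) = 0.036531, g(0.6) = -0.135188
x2 = 0.600000 − (-0.135188)·(0.600000 − 0.500000) / (-0.135188 − 0.036531) = 0.600000 − (-0.013519)/(-0.171719) = 0.521274
g(0.521274) = -0.000488
x3 = 0.521274 − (-0.000488)·(0.521274 − 0.600000) / (-0.000488 − (-0.135188)) = 0.521274 − (0.000038)/(0.134700) = 0.520988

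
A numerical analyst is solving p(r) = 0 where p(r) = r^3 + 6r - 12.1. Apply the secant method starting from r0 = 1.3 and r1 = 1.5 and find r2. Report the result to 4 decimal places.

p(1.3) = -2.103000, p(1.5) = 0.275000
r2 = 1.500000 − 0.275000·(1.500000 − 1.300000) / (0.275000 − (-2.103000)) = 1.500000 − (0.055000)/(2.378000) = 1.476871

1.4769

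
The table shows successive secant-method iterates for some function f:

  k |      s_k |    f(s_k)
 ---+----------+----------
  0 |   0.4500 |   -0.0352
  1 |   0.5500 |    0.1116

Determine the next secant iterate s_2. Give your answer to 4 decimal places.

s_2 = 0.5500 − 0.1116·(0.5500 − 0.4500) / (0.1116 − (-0.0352))
   = 0.5500 − (0.011160)/(0.146800) = 0.473978

0.4740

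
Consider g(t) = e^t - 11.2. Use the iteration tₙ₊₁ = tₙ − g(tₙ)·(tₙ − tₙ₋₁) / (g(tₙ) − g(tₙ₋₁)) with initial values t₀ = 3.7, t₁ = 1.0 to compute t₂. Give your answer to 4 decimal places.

g(3.7) = 29.247304, g(1.0) = -8.481718
t₂ = 1.000000 − (-8.481718)·(1.000000 − 3.700000) / (-8.481718 − 29.247304) = 1.000000 − (22.900639)/(-37.729023) = 1.606977

1.6070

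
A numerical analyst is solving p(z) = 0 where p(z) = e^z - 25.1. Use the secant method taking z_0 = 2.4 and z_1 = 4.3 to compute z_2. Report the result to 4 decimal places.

2.8267

p(2.4) = -14.076824, p(4.3) = 48.599794
z_2 = 4.300000 − 48.599794·(4.300000 − 2.400000) / (48.599794 − (-14.076824)) = 4.300000 − (92.339608)/(62.676617) = 2.826730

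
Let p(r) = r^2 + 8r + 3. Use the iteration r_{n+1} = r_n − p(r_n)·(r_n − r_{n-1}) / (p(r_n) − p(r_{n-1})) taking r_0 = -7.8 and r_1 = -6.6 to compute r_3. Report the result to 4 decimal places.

p(-7.8) = 1.440000, p(-6.6) = -6.240000
r_2 = -6.600000 − (-6.240000)·(-6.600000 − (-7.800000)) / (-6.240000 − 1.440000) = -6.600000 − (-7.488000)/(-7.680000) = -7.575000
p(-7.575000) = -0.219375
r_3 = -7.575000 − (-0.219375)·(-7.575000 − (-6.600000)) / (-0.219375 − (-6.240000)) = -7.575000 − (0.213891)/(6.020625) = -7.610526

-7.6105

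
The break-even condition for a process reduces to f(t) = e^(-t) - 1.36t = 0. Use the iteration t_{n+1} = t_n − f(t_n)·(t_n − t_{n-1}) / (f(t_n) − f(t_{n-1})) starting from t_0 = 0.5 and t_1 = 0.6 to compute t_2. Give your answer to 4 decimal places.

f(0.5) = -0.073469, f(0.6) = -0.267188
t_2 = 0.600000 − (-0.267188)·(0.600000 − 0.500000) / (-0.267188 − (-0.073469)) = 0.600000 − (-0.026719)/(-0.193719) = 0.462074

0.4621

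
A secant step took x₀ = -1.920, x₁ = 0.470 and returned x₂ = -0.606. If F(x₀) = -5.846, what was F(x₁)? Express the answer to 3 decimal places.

4.787

The secant line through (-1.920, -5.846) and (0.470, F(x₁)) crosses zero at x₂ = -0.606.
So (-1.920, -5.846), (0.470, F(x₁)), (-0.606, 0) are collinear:
F(x₁) = -5.846 · (0.470 − (-0.606)) / (-1.920 − (-0.606)) = -5.846 · (1.07600)/(-1.31400) = 4.78714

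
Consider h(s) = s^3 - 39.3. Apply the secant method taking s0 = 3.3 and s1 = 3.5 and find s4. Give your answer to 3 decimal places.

h(3.3) = -3.36300, h(3.5) = 3.57500
s2 = 3.50000 − 3.57500·(3.50000 − 3.30000) / (3.57500 − (-3.36300)) = 3.50000 − (0.71500)/(6.93800) = 3.39694
h(3.39694) = -0.10187
s3 = 3.39694 − (-0.10187)·(3.39694 − 3.50000) / (-0.10187 − 3.57500) = 3.39694 − (0.01050)/(-3.67687) = 3.39980
h(3.39980) = -0.00295
s4 = 3.39980 − (-0.00295)·(3.39980 − 3.39694) / (-0.00295 − (-0.10187)) = 3.39980 − (-0.00001)/(0.09893) = 3.39988

3.400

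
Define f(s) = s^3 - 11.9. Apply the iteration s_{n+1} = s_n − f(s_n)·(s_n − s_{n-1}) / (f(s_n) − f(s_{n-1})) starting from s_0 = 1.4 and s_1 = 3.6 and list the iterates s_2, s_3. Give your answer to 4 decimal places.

f(1.4) = -9.156000, f(3.6) = 34.756000
s_2 = 3.600000 − 34.756000·(3.600000 − 1.400000) / (34.756000 − (-9.156000)) = 3.600000 − (76.463200)/(43.912000) = 1.858717
f(1.858717) = -5.478446
s_3 = 1.858717 − (-5.478446)·(1.858717 − 3.600000) / (-5.478446 − 34.756000) = 1.858717 − (9.539523)/(-40.234446) = 2.095816

1.8587, 2.0958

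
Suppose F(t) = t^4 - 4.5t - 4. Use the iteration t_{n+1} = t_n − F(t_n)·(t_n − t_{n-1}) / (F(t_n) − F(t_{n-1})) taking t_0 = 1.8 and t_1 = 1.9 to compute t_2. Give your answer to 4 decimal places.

F(1.8) = -1.602400, F(1.9) = 0.482100
t_2 = 1.900000 − 0.482100·(1.900000 − 1.800000) / (0.482100 − (-1.602400)) = 1.900000 − (0.048210)/(2.084500) = 1.876872

1.8769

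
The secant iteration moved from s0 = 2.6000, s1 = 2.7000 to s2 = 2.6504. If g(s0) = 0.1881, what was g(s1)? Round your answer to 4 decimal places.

The secant line through (2.6000, 0.1881) and (2.7000, g(s1)) crosses zero at s2 = 2.6504.
So (2.6000, 0.1881), (2.7000, g(s1)), (2.6504, 0) are collinear:
g(s1) = 0.1881 · (2.7000 − 2.6504) / (2.6000 − 2.6504) = 0.1881 · (0.049600)/(-0.050400) = -0.185114

-0.1851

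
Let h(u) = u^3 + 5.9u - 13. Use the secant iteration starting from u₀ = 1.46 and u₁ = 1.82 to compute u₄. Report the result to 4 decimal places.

1.5600

h(1.46) = -1.273864, h(1.82) = 3.766568
u₂ = 1.820000 − 3.766568·(1.820000 − 1.460000) / (3.766568 − (-1.273864)) = 1.820000 − (1.355964)/(5.040432) = 1.550982
h(1.550982) = -0.118243
u₃ = 1.550982 − (-0.118243)·(1.550982 − 1.820000) / (-0.118243 − 3.766568) = 1.550982 − (0.031809)/(-3.884811) = 1.559171
h(1.559171) = -0.010529
u₄ = 1.559171 − (-0.010529)·(1.559171 − 1.550982) / (-0.010529 − (-0.118243)) = 1.559171 − (-0.000086)/(0.107713) = 1.559971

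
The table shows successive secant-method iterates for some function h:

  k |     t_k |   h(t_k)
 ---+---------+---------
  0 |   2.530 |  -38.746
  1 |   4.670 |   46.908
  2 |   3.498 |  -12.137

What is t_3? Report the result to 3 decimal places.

3.739

t_3 = 3.498 − (-12.137)·(3.498 − 4.670) / (-12.137 − 46.908)
   = 3.498 − (14.22456)/(-59.04500) = 3.73891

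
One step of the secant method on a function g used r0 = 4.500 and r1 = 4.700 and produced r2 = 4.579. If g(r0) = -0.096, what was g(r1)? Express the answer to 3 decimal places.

0.147

The secant line through (4.500, -0.096) and (4.700, g(r1)) crosses zero at r2 = 4.579.
So (4.500, -0.096), (4.700, g(r1)), (4.579, 0) are collinear:
g(r1) = -0.096 · (4.700 − 4.579) / (4.500 − 4.579) = -0.096 · (0.12100)/(-0.07900) = 0.14704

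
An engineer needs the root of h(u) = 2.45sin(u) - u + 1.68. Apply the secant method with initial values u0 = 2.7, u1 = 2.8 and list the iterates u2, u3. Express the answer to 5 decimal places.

2.70830, 2.70841

h(2.7) = 0.0270807, h(2.8) = -0.2992790
u2 = 2.8000000 − (-0.2992790)·(2.8000000 − 2.7000000) / (-0.2992790 − 0.0270807) = 2.8000000 − (-0.0299279)/(-0.3263597) = 2.7082978
h(2.7082978) = 0.0003676
u3 = 2.7082978 − 0.0003676·(2.7082978 − 2.8000000) / (0.0003676 − (-0.2992790)) = 2.7082978 − (-0.0000337)/(0.2996466) = 2.7084103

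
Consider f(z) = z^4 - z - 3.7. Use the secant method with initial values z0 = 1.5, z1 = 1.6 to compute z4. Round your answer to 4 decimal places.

1.5109

f(1.5) = -0.137500, f(1.6) = 1.253600
z2 = 1.600000 − 1.253600·(1.600000 − 1.500000) / (1.253600 − (-0.137500)) = 1.600000 − (0.125360)/(1.391100) = 1.509884
f(1.509884) = -0.012622
z3 = 1.509884 − (-0.012622)·(1.509884 − 1.600000) / (-0.012622 − 1.253600) = 1.509884 − (0.001137)/(-1.266222) = 1.510783
f(1.510783) = -0.001141
z4 = 1.510783 − (-0.001141)·(1.510783 − 1.509884) / (-0.001141 − (-0.012622)) = 1.510783 − (-0.000001)/(0.011481) = 1.510872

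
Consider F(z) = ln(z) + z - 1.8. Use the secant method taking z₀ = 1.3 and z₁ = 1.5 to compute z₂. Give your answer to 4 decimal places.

1.4385

F(1.3) = -0.237636, F(1.5) = 0.105465
z₂ = 1.500000 − 0.105465·(1.500000 − 1.300000) / (0.105465 − (-0.237636)) = 1.500000 − (0.021093)/(0.343101) = 1.438522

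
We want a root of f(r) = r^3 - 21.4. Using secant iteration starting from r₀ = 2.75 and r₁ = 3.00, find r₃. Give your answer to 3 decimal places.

2.776

f(2.75) = -0.60312, f(3.00) = 5.60000
r₂ = 3.00000 − 5.60000·(3.00000 − 2.75000) / (5.60000 − (-0.60312)) = 3.00000 − (1.40000)/(6.20312) = 2.77431
f(2.77431) = -0.04676
r₃ = 2.77431 − (-0.04676)·(2.77431 − 3.00000) / (-0.04676 − 5.60000) = 2.77431 − (0.01055)/(-5.64676) = 2.77618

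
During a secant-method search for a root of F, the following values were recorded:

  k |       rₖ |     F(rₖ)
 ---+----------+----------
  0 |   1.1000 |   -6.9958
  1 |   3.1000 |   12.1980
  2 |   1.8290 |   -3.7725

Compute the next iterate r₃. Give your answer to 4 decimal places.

r₃ = 1.8290 − (-3.7725)·(1.8290 − 3.1000) / (-3.7725 − 12.1980)
   = 1.8290 − (4.794848)/(-15.970500) = 2.129232

2.1292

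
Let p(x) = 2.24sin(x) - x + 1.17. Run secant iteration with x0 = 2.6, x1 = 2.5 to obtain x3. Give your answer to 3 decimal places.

2.504

p(2.6) = -0.27528, p(2.5) = 0.01058
x2 = 2.50000 − 0.01058·(2.50000 − 2.60000) / (0.01058 − (-0.27528)) = 2.50000 − (-0.00106)/(0.28585) = 2.50370
p(2.50370) = 0.00023
x3 = 2.50370 − 0.00023·(2.50370 − 2.50000) / (0.00023 − 0.01058) = 2.50370 − (0.00000)/(-0.01035) = 2.50378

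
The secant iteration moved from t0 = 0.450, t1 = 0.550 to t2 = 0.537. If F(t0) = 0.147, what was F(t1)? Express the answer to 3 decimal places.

-0.022

The secant line through (0.450, 0.147) and (0.550, F(t1)) crosses zero at t2 = 0.537.
So (0.450, 0.147), (0.550, F(t1)), (0.537, 0) are collinear:
F(t1) = 0.147 · (0.550 − 0.537) / (0.450 − 0.537) = 0.147 · (0.01300)/(-0.08700) = -0.02197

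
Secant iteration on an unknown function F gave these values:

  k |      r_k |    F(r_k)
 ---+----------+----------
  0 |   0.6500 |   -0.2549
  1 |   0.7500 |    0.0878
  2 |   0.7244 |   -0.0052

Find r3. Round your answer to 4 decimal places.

r3 = 0.7244 − (-0.0052)·(0.7244 − 0.7500) / (-0.0052 − 0.0878)
   = 0.7244 − (0.000133)/(-0.093000) = 0.725831

0.7258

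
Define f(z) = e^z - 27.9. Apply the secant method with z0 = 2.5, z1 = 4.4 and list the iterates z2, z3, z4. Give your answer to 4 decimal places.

2.9311, 3.1455, 3.3688

f(2.5) = -15.717506, f(4.4) = 53.550869
z2 = 4.400000 − 53.550869·(4.400000 − 2.500000) / (53.550869 − (-15.717506)) = 4.400000 − (101.746650)/(69.268375) = 2.931124
f(2.931124) = -9.151307
z3 = 2.931124 − (-9.151307)·(2.931124 − 4.400000) / (-9.151307 − 53.550869) = 2.931124 − (13.442135)/(-62.702176) = 3.145505
f(3.145505) = -4.668602
z4 = 3.145505 − (-4.668602)·(3.145505 − 2.931124) / (-4.668602 − (-9.151307)) = 3.145505 − (-1.000858)/(4.482705) = 3.368776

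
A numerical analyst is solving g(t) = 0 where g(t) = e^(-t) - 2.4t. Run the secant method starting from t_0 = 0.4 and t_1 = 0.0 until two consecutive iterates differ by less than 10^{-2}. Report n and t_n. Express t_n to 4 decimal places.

n = 3, t_n = 0.3068

g(0.4) = -0.289680, g(0.0) = 1.000000
t_2 = 0.000000 − 1.000000·(-0.400000)/(1.289680) = 0.310154;  |Δ| = 0.310154
g(0.310154) = -0.011037
t_3 = 0.310154 − (-0.011037)·(0.310154)/(-1.011037) = 0.306769;  |Δ| = 0.003386
|t_3 − t_2| = 0.003386 < 10^{-2}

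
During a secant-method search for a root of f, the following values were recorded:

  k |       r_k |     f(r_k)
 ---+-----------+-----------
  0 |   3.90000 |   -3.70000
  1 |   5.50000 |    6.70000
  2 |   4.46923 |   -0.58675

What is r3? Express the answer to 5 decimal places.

4.55223

r3 = 4.46923 − (-0.58675)·(4.46923 − 5.50000) / (-0.58675 − 6.70000)
   = 4.46923 − (0.6048043)/(-7.2867500) = 4.5522306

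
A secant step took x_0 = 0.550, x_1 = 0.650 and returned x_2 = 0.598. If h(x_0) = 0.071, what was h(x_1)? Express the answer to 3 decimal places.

-0.077

The secant line through (0.550, 0.071) and (0.650, h(x_1)) crosses zero at x_2 = 0.598.
So (0.550, 0.071), (0.650, h(x_1)), (0.598, 0) are collinear:
h(x_1) = 0.071 · (0.650 − 0.598) / (0.550 − 0.598) = 0.071 · (0.05200)/(-0.04800) = -0.07692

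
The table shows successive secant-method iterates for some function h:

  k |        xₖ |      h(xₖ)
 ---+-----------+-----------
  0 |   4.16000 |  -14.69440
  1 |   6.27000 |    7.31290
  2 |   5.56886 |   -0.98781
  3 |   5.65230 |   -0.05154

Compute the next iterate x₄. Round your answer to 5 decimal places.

5.65689

x₄ = 5.65230 − (-0.05154)·(5.65230 − 5.56886) / (-0.05154 − (-0.98781))
   = 5.65230 − (-0.0043005)/(0.9362700) = 5.6568932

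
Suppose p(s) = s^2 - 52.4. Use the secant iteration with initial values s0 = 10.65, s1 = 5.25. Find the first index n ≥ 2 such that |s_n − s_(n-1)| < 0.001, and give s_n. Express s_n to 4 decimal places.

p(10.65) = 61.022500, p(5.25) = -24.837500
s2 = 5.250000 − (-24.837500)·(-5.400000)/(-85.860000) = 6.812107;  |Δ| = 1.562107
p(6.812107) = -5.995199
s3 = 6.812107 − (-5.995199)·(1.562107)/(18.842301) = 7.309134;  |Δ| = 0.497028
p(7.309134) = 1.023447
s4 = 7.309134 − 1.023447·(0.497028)/(7.018646) = 7.236659;  |Δ| = 0.072476
p(7.236659) = -0.030770
s5 = 7.236659 − (-0.030770)·(-0.072476)/(-1.054216) = 7.238774;  |Δ| = 0.002115
p(7.238774) = -0.000149
s6 = 7.238774 − (-0.000149)·(0.002115)/(0.030621) = 7.238784;  |Δ| = 0.000010
|s6 − s5| = 0.000010 < 0.001

n = 6, s_n = 7.2388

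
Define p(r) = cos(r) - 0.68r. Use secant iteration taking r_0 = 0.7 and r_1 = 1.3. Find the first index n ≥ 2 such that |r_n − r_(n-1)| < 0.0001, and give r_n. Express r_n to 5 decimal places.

p(0.7) = 0.2888422, p(1.3) = -0.6165012
r_2 = 1.3000000 − (-0.6165012)·(0.6000000)/(-0.9053434) = 0.8914250;  |Δ| = 0.4085750
p(0.8914250) = 0.0221351
r_3 = 0.8914250 − 0.0221351·(-0.4085750)/(0.6386363) = 0.9055862;  |Δ| = 0.0141612
p(0.9055862) = 0.0014259
r_4 = 0.9055862 − 0.0014259·(0.0141612)/(-0.0207092) = 0.9065612;  |Δ| = 0.0009751
p(0.9065612) = -0.0000046
r_5 = 0.9065612 − (-0.0000046)·(0.0009751)/(-0.0014305) = 0.9065581;  |Δ| = 0.0000031
|r_5 − r_4| = 0.0000031 < 0.0001

n = 5, r_n = 0.90656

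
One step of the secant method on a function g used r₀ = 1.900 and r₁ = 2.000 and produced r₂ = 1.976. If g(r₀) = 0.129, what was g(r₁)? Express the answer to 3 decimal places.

The secant line through (1.900, 0.129) and (2.000, g(r₁)) crosses zero at r₂ = 1.976.
So (1.900, 0.129), (2.000, g(r₁)), (1.976, 0) are collinear:
g(r₁) = 0.129 · (2.000 − 1.976) / (1.900 − 1.976) = 0.129 · (0.02400)/(-0.07600) = -0.04074

-0.041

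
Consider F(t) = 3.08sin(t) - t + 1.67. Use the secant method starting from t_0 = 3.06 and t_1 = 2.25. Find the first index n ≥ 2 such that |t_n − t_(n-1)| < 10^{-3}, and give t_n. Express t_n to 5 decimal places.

n = 5, t_n = 2.77474

F(3.06) = -1.1389734, F(2.25) = 1.8164654
t_2 = 2.2500000 − 1.8164654·(-0.8100000)/(2.9554388) = 2.7478405;  |Δ| = 0.4978405
F(2.7478405) = 0.1038206
t_3 = 2.7478405 − 0.1038206·(0.4978405)/(-1.7126449) = 2.7780196;  |Δ| = 0.0301791
F(2.7780196) = -0.0127222
t_4 = 2.7780196 − (-0.0127222)·(0.0301791)/(-0.1165427) = 2.7747251;  |Δ| = 0.0032944
F(2.7747251) = 0.0000499
t_5 = 2.7747251 − 0.0000499·(-0.0032944)/(0.0127721) = 2.7747380;  |Δ| = 0.0000129
|t_5 − t_4| = 0.0000129 < 10^{-3}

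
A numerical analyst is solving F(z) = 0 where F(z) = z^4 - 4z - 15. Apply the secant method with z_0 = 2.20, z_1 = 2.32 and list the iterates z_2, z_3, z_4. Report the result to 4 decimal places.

F(2.20) = -0.374400, F(2.32) = 4.690230
z_2 = 2.320000 − 4.690230·(2.320000 − 2.200000) / (4.690230 − (-0.374400)) = 2.320000 − (0.562828)/(5.064630) = 2.208871
F(2.208871) = -0.029761
z_3 = 2.208871 − (-0.029761)·(2.208871 − 2.320000) / (-0.029761 − 4.690230) = 2.208871 − (0.003307)/(-4.719991) = 2.209572
F(2.209572) = -0.002343
z_4 = 2.209572 − (-0.002343)·(2.209572 − 2.208871) / (-0.002343 − (-0.029761)) = 2.209572 − (-0.000002)/(0.027419) = 2.209632

2.2089, 2.2096, 2.2096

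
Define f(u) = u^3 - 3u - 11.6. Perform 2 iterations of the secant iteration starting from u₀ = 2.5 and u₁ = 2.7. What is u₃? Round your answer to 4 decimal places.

2.7009

f(2.5) = -3.475000, f(2.7) = -0.017000
u₂ = 2.700000 − (-0.017000)·(2.700000 − 2.500000) / (-0.017000 − (-3.475000)) = 2.700000 − (-0.003400)/(3.458000) = 2.700983
f(2.700983) = 0.001561
u₃ = 2.700983 − 0.001561·(2.700983 − 2.700000) / (0.001561 − (-0.017000)) = 2.700983 − (0.000002)/(0.018561) = 2.700901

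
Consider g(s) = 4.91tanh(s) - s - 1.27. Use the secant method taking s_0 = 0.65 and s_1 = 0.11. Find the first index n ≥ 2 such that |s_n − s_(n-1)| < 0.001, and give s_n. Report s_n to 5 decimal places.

g(0.65) = 0.8868995, g(0.11) = -0.8420679
s_2 = 0.1100000 − (-0.8420679)·(-0.5400000)/(-1.7289674) = 0.3729990;  |Δ| = 0.2629990
g(0.3729990) = 0.1079664
s_3 = 0.3729990 − 0.1079664·(0.2629990)/(0.9500343) = 0.3431105;  |Δ| = 0.0298885
g(0.3431105) = 0.0084244
s_4 = 0.3431105 − 0.0084244·(-0.0298885)/(-0.0995421) = 0.3405810;  |Δ| = 0.0025295
g(0.3405810) = -0.0001206
s_5 = 0.3405810 − (-0.0001206)·(-0.0025295)/(-0.0085450) = 0.3406167;  |Δ| = 0.0000357
|s_5 − s_4| = 0.0000357 < 0.001

n = 5, s_n = 0.34062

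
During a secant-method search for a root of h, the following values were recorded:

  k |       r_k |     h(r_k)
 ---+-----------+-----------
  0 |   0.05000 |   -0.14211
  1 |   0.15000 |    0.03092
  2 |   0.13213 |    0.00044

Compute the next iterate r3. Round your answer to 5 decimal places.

0.13187

r3 = 0.13213 − 0.00044·(0.13213 − 0.15000) / (0.00044 − 0.03092)
   = 0.13213 − (-0.0000079)/(-0.0304800) = 0.1318720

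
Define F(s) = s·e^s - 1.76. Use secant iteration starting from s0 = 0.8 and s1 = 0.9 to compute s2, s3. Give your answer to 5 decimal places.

0.79528, 0.79491

F(0.8) = 0.0204327, F(0.9) = 0.4536428
s2 = 0.9000000 − 0.4536428·(0.9000000 − 0.8000000) / (0.4536428 − 0.0204327) = 0.9000000 − (0.0453643)/(0.4332101) = 0.7952834
F(0.7952834) = 0.0016074
s3 = 0.7952834 − 0.0016074·(0.7952834 − 0.9000000) / (0.0016074 − 0.4536428) = 0.7952834 − (-0.0001683)/(-0.4520354) = 0.7949111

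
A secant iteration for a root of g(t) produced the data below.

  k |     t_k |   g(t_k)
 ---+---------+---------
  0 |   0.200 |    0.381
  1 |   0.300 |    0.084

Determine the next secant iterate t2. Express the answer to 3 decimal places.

t2 = 0.300 − 0.084·(0.300 − 0.200) / (0.084 − 0.381)
   = 0.300 − (0.00840)/(-0.29700) = 0.32828

0.328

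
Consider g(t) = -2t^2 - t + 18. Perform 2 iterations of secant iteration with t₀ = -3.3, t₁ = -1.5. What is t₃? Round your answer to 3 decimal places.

-3.267

g(-3.3) = -0.48000, g(-1.5) = 15.00000
t₂ = -1.50000 − 15.00000·(-1.50000 − (-3.30000)) / (15.00000 − (-0.48000)) = -1.50000 − (27.00000)/(15.48000) = -3.24419
g(-3.24419) = 0.19470
t₃ = -3.24419 − 0.19470·(-3.24419 − (-1.50000)) / (0.19470 − 15.00000) = -3.24419 − (-0.33959)/(-14.80530) = -3.26712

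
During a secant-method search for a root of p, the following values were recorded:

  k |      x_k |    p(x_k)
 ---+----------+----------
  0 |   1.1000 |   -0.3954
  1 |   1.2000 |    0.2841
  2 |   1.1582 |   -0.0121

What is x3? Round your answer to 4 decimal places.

x3 = 1.1582 − (-0.0121)·(1.1582 − 1.2000) / (-0.0121 − 0.2841)
   = 1.1582 − (0.000506)/(-0.296200) = 1.159908

1.1599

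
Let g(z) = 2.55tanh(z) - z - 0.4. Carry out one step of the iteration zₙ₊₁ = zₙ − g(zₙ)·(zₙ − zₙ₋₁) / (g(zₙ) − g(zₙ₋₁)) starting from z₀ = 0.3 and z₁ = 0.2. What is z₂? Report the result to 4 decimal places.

0.2693

g(0.3) = 0.042847, g(0.2) = -0.096693
z₂ = 0.200000 − (-0.096693)·(0.200000 − 0.300000) / (-0.096693 − 0.042847) = 0.200000 − (0.009669)/(-0.139540) = 0.269294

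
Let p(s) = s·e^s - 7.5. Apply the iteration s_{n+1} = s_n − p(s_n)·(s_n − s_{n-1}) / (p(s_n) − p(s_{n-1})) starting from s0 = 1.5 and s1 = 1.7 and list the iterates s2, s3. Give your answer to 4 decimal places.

1.5602, 1.5657

p(1.5) = -0.777466, p(1.7) = 1.805711
s2 = 1.700000 − 1.805711·(1.700000 − 1.500000) / (1.805711 − (-0.777466)) = 1.700000 − (0.361142)/(2.583177) = 1.560195
p(1.560195) = -0.073868
s3 = 1.560195 − (-0.073868)·(1.560195 − 1.700000) / (-0.073868 − 1.805711) = 1.560195 − (0.010327)/(-1.879578) = 1.565689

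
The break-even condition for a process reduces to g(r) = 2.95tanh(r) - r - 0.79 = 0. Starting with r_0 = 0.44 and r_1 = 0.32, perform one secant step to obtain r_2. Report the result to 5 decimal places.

0.44625

g(0.44) = -0.0097489, g(0.32) = -0.1969546
r_2 = 0.3200000 − (-0.1969546)·(0.3200000 − 0.4400000) / (-0.1969546 − (-0.0097489)) = 0.3200000 − (0.0236345)/(-0.1872057) = 0.4462491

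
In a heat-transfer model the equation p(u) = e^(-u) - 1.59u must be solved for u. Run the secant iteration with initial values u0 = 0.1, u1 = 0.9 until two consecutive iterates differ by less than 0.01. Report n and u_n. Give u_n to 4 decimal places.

p(0.1) = 0.745837, p(0.9) = -1.024430
u2 = 0.900000 − (-1.024430)·(0.800000)/(-1.770268) = 0.437051;  |Δ| = 0.462949
p(0.437051) = -0.048972
u3 = 0.437051 − (-0.048972)·(-0.462949)/(0.975458) = 0.413809;  |Δ| = 0.023242
p(0.413809) = 0.003171
u4 = 0.413809 − 0.003171·(-0.023242)/(0.052143) = 0.415222;  |Δ| = 0.001414
|u4 − u3| = 0.001414 < 0.01

n = 4, u_n = 0.4152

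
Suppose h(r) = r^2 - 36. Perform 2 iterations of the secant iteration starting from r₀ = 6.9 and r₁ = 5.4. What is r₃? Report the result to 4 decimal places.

h(6.9) = 11.610000, h(5.4) = -6.840000
r₂ = 5.400000 − (-6.840000)·(5.400000 − 6.900000) / (-6.840000 − 11.610000) = 5.400000 − (10.260000)/(-18.450000) = 5.956098
h(5.956098) = -0.524902
r₃ = 5.956098 − (-0.524902)·(5.956098 − 5.400000) / (-0.524902 − (-6.840000)) = 5.956098 − (-0.291897)/(6.315098) = 6.002320

6.0023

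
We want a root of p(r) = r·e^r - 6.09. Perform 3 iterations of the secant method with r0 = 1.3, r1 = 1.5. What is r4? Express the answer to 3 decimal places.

1.441

p(1.3) = -1.31991, p(1.5) = 0.63253
r2 = 1.50000 − 0.63253·(1.50000 − 1.30000) / (0.63253 − (-1.31991)) = 1.50000 − (0.12651)/(1.95245) = 1.43521
p(1.43521) = -0.06140
r3 = 1.43521 − (-0.06140)·(1.43521 − 1.50000) / (-0.06140 − 0.63253) = 1.43521 − (0.00398)/(-0.69394) = 1.44094
p(1.44094) = -0.00252
r4 = 1.44094 − (-0.00252)·(1.44094 − 1.43521) / (-0.00252 − (-0.06140)) = 1.44094 − (-0.00001)/(0.05888) = 1.44118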